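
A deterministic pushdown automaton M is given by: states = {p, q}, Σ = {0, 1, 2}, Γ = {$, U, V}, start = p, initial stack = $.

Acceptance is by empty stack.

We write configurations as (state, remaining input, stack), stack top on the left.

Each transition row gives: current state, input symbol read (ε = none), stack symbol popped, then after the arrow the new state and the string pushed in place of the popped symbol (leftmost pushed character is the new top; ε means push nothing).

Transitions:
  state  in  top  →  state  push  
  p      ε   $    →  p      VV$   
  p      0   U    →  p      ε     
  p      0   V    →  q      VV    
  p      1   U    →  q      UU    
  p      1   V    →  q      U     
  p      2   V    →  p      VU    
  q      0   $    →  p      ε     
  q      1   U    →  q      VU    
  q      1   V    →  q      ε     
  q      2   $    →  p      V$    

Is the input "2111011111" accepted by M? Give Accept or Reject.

(p, 2111011111, $)
  ε-move, top $: go to p, push VV$ → (p, 2111011111, VV$)
  read 2, top V: go to p, push VU → (p, 111011111, VUV$)
  read 1, top V: go to q, push U → (q, 11011111, UUV$)
  read 1, top U: go to q, push VU → (q, 1011111, VUUV$)
  read 1, top V: go to q, push ε → (q, 011111, UUV$)
No transition applies at (q, 011111, UUV$); input not fully consumed.

Reject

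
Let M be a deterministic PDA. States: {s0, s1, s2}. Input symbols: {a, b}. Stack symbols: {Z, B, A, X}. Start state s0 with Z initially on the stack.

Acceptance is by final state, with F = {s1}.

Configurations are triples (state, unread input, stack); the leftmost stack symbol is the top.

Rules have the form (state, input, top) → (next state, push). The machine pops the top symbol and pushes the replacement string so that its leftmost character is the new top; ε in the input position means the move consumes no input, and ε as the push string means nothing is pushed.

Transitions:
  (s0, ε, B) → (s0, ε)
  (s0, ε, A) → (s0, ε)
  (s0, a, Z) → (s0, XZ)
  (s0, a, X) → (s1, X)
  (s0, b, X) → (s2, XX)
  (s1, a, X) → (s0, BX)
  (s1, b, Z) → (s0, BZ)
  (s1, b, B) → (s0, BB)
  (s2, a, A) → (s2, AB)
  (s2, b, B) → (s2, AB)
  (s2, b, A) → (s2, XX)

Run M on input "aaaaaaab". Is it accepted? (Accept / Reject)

Reject

(s0, aaaaaaab, Z)
  read a, top Z: go to s0, push XZ → (s0, aaaaaab, XZ)
  read a, top X: go to s1, push X → (s1, aaaaab, XZ)
  read a, top X: go to s0, push BX → (s0, aaaab, BXZ)
  ε-move, top B: go to s0, push ε → (s0, aaaab, XZ)
  read a, top X: go to s1, push X → (s1, aaab, XZ)
  read a, top X: go to s0, push BX → (s0, aab, BXZ)
  ε-move, top B: go to s0, push ε → (s0, aab, XZ)
  read a, top X: go to s1, push X → (s1, ab, XZ)
  read a, top X: go to s0, push BX → (s0, b, BXZ)
  ε-move, top B: go to s0, push ε → (s0, b, XZ)
  read b, top X: go to s2, push XX → (s2, ε, XXZ)
All input consumed; state s2 ∉ F and no further ε-move applies.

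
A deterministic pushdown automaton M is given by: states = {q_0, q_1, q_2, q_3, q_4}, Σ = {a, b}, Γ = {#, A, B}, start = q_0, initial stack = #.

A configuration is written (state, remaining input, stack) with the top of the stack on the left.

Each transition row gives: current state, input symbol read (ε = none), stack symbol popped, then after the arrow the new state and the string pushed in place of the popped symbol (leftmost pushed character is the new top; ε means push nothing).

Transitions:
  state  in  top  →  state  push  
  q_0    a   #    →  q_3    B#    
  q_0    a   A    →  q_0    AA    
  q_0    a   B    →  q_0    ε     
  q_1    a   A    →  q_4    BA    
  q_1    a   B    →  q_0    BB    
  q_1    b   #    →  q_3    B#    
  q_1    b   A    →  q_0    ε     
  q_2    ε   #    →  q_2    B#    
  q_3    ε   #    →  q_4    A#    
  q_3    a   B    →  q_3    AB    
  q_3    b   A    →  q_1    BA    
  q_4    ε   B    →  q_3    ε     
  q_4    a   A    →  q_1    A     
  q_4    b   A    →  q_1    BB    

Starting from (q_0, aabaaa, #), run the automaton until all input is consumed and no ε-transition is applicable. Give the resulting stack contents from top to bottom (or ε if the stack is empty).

AB#

(q_0, aabaaa, #) ⊢ (q_3, abaaa, B#) ⊢ (q_3, baaa, AB#) ⊢ (q_1, aaa, BAB#) ⊢ (q_0, aa, BBAB#) ⊢ (q_0, a, BAB#) ⊢ (q_0, ε, AB#)
All input consumed in state q_0 with stack AB#.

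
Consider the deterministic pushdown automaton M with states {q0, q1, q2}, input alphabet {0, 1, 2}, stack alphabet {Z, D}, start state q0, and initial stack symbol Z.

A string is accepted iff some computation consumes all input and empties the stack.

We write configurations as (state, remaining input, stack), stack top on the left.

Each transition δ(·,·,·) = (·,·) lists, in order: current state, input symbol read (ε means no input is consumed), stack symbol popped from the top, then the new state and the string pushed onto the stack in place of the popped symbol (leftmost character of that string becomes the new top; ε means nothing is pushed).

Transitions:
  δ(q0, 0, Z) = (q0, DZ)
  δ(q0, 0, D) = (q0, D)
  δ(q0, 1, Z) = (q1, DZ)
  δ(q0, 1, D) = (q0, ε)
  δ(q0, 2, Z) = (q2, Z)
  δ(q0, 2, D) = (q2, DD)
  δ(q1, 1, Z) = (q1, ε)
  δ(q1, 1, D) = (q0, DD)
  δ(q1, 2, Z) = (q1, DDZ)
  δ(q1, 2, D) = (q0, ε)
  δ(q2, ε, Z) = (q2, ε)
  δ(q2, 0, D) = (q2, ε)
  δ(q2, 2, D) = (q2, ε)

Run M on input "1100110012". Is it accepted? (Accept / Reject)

(q0, 1100110012, Z)
  read 1, top Z: go to q1, push DZ → (q1, 100110012, DZ)
  read 1, top D: go to q0, push DD → (q0, 00110012, DDZ)
  read 0, top D: go to q0, push D → (q0, 0110012, DDZ)
  read 0, top D: go to q0, push D → (q0, 110012, DDZ)
  read 1, top D: go to q0, push ε → (q0, 10012, DZ)
  read 1, top D: go to q0, push ε → (q0, 0012, Z)
  read 0, top Z: go to q0, push DZ → (q0, 012, DZ)
  read 0, top D: go to q0, push D → (q0, 12, DZ)
  read 1, top D: go to q0, push ε → (q0, 2, Z)
  read 2, top Z: go to q2, push Z → (q2, ε, Z)
  ε-move, top Z: go to q2, push ε → (q2, ε, ε)
All input consumed and the stack is empty.

Accept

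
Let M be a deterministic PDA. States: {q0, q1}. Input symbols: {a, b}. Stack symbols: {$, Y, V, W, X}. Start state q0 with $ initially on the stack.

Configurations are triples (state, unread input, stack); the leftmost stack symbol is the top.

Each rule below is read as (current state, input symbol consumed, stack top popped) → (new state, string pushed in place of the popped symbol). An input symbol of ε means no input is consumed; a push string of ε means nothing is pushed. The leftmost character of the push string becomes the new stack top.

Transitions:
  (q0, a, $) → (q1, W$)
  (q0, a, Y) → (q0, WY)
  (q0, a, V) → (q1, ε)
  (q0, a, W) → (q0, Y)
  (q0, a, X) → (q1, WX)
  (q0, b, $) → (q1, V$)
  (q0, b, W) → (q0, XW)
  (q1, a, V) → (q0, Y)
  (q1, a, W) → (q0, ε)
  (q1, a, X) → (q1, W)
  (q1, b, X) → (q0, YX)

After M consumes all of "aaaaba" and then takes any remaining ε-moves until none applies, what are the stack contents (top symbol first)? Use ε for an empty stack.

Y$

(q0, aaaaba, $)
  read a, top $: go to q1, push W$ → (q1, aaaba, W$)
  read a, top W: go to q0, push ε → (q0, aaba, $)
  read a, top $: go to q1, push W$ → (q1, aba, W$)
  read a, top W: go to q0, push ε → (q0, ba, $)
  read b, top $: go to q1, push V$ → (q1, a, V$)
  read a, top V: go to q0, push Y → (q0, ε, Y$)
All input consumed in state q0 with stack Y$.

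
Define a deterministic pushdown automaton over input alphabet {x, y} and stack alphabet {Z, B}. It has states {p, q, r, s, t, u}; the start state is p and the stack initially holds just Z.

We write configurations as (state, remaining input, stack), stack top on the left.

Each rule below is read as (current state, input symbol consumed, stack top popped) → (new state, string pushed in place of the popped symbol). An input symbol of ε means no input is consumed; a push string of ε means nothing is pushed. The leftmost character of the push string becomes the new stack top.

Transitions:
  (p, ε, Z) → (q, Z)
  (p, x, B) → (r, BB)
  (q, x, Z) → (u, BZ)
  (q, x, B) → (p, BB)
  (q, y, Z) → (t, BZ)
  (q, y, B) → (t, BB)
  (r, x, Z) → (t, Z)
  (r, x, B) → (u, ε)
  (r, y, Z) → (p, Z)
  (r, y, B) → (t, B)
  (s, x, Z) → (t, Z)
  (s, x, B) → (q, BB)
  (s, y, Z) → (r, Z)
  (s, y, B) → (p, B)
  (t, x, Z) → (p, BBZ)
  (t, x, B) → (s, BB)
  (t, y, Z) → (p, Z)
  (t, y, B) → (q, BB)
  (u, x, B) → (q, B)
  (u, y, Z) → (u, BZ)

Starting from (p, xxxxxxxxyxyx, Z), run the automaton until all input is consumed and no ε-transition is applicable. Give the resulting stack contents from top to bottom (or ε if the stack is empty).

BBBBBBZ

(p, xxxxxxxxyxyx, Z)
  ε-move, top Z: go to q, push Z → (q, xxxxxxxxyxyx, Z)
  read x, top Z: go to u, push BZ → (u, xxxxxxxyxyx, BZ)
  read x, top B: go to q, push B → (q, xxxxxxyxyx, BZ)
  read x, top B: go to p, push BB → (p, xxxxxyxyx, BBZ)
  read x, top B: go to r, push BB → (r, xxxxyxyx, BBBZ)
  read x, top B: go to u, push ε → (u, xxxyxyx, BBZ)
  read x, top B: go to q, push B → (q, xxyxyx, BBZ)
  read x, top B: go to p, push BB → (p, xyxyx, BBBZ)
  read x, top B: go to r, push BB → (r, yxyx, BBBBZ)
  read y, top B: go to t, push B → (t, xyx, BBBBZ)
  read x, top B: go to s, push BB → (s, yx, BBBBBZ)
  read y, top B: go to p, push B → (p, x, BBBBBZ)
  read x, top B: go to r, push BB → (r, ε, BBBBBBZ)
All input consumed in state r with stack BBBBBBZ.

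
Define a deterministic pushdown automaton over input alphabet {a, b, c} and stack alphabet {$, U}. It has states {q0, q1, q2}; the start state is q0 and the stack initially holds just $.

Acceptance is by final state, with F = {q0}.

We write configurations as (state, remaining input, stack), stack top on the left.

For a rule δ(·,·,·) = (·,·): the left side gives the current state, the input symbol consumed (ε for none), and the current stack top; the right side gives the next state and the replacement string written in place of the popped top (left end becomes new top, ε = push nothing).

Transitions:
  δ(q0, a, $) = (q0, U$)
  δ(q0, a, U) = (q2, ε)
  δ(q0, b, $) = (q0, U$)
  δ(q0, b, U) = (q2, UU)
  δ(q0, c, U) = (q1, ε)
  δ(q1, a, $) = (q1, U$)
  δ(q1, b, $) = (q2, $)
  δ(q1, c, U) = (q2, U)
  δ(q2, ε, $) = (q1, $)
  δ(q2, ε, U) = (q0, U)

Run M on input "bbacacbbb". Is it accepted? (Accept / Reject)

Accept

(q0, bbacacbbb, $)
  read b, top $: go to q0, push U$ → (q0, bacacbbb, U$)
  read b, top U: go to q2, push UU → (q2, acacbbb, UU$)
  ε-move, top U: go to q0, push U → (q0, acacbbb, UU$)
  read a, top U: go to q2, push ε → (q2, cacbbb, U$)
  ε-move, top U: go to q0, push U → (q0, cacbbb, U$)
  read c, top U: go to q1, push ε → (q1, acbbb, $)
  read a, top $: go to q1, push U$ → (q1, cbbb, U$)
  read c, top U: go to q2, push U → (q2, bbb, U$)
  ε-move, top U: go to q0, push U → (q0, bbb, U$)
  read b, top U: go to q2, push UU → (q2, bb, UU$)
  ε-move, top U: go to q0, push U → (q0, bb, UU$)
  read b, top U: go to q2, push UU → (q2, b, UUU$)
  ε-move, top U: go to q0, push U → (q0, b, UUU$)
  read b, top U: go to q2, push UU → (q2, ε, UUUU$)
  ε-move, top U: go to q0, push U → (q0, ε, UUUU$)
All input consumed; state q0 ∈ F.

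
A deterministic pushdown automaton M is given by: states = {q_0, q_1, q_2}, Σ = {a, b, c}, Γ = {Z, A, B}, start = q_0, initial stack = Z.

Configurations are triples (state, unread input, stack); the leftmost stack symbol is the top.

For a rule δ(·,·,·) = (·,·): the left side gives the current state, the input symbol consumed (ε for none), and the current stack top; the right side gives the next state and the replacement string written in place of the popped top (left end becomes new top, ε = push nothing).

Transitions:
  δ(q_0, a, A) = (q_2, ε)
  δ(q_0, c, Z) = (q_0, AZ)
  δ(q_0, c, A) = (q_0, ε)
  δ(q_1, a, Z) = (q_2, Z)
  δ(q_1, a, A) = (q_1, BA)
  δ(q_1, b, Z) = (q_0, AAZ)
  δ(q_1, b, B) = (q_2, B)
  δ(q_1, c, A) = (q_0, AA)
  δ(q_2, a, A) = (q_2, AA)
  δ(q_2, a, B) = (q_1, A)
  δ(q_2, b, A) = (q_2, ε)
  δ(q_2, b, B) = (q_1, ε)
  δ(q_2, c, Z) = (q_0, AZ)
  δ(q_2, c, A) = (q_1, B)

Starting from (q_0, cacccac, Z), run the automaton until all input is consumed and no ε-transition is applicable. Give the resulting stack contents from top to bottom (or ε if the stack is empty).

(q_0, cacccac, Z) ⊢ (q_0, acccac, AZ) ⊢ (q_2, cccac, Z) ⊢ (q_0, ccac, AZ) ⊢ (q_0, cac, Z) ⊢ (q_0, ac, AZ) ⊢ (q_2, c, Z) ⊢ (q_0, ε, AZ)
All input consumed in state q_0 with stack AZ.

AZ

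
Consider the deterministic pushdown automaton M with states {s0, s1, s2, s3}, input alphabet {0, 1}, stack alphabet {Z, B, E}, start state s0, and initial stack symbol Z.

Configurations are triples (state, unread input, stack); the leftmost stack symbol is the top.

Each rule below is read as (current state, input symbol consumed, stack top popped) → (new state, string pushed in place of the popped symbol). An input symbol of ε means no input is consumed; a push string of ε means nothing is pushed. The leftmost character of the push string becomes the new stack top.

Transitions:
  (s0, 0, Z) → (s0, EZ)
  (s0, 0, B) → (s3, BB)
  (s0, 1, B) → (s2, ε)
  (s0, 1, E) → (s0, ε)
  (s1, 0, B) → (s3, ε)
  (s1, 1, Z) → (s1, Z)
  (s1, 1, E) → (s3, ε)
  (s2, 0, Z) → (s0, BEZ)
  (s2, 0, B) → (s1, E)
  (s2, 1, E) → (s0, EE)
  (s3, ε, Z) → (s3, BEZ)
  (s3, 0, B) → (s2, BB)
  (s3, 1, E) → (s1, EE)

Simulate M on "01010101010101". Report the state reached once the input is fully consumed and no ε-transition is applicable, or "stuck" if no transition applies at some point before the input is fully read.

s0

(s0, 01010101010101, Z)
  read 0, top Z: go to s0, push EZ → (s0, 1010101010101, EZ)
  read 1, top E: go to s0, push ε → (s0, 010101010101, Z)
  read 0, top Z: go to s0, push EZ → (s0, 10101010101, EZ)
  read 1, top E: go to s0, push ε → (s0, 0101010101, Z)
  read 0, top Z: go to s0, push EZ → (s0, 101010101, EZ)
  read 1, top E: go to s0, push ε → (s0, 01010101, Z)
  read 0, top Z: go to s0, push EZ → (s0, 1010101, EZ)
  read 1, top E: go to s0, push ε → (s0, 010101, Z)
  read 0, top Z: go to s0, push EZ → (s0, 10101, EZ)
  read 1, top E: go to s0, push ε → (s0, 0101, Z)
  read 0, top Z: go to s0, push EZ → (s0, 101, EZ)
  read 1, top E: go to s0, push ε → (s0, 01, Z)
  read 0, top Z: go to s0, push EZ → (s0, 1, EZ)
  read 1, top E: go to s0, push ε → (s0, ε, Z)
All input consumed; M is in state s0.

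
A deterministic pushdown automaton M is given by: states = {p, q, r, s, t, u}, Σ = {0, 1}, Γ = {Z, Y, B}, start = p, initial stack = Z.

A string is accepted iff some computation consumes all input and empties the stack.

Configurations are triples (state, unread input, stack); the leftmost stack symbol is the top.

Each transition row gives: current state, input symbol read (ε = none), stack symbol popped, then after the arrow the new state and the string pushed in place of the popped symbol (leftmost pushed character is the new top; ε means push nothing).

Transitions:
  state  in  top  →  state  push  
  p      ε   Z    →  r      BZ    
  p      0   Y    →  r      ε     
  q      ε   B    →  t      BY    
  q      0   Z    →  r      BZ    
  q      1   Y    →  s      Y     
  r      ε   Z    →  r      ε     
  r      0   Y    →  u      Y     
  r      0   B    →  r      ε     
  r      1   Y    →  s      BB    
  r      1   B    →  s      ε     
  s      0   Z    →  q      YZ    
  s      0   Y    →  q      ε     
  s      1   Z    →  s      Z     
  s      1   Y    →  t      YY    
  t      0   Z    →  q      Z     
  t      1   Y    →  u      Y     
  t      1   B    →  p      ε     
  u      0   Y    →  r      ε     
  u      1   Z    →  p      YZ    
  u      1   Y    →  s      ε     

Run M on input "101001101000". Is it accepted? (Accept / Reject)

Accept

(p, 101001101000, Z)
  ε-move, top Z: go to r, push BZ → (r, 101001101000, BZ)
  read 1, top B: go to s, push ε → (s, 01001101000, Z)
  read 0, top Z: go to q, push YZ → (q, 1001101000, YZ)
  read 1, top Y: go to s, push Y → (s, 001101000, YZ)
  read 0, top Y: go to q, push ε → (q, 01101000, Z)
  read 0, top Z: go to r, push BZ → (r, 1101000, BZ)
  read 1, top B: go to s, push ε → (s, 101000, Z)
  read 1, top Z: go to s, push Z → (s, 01000, Z)
  read 0, top Z: go to q, push YZ → (q, 1000, YZ)
  read 1, top Y: go to s, push Y → (s, 000, YZ)
  read 0, top Y: go to q, push ε → (q, 00, Z)
  read 0, top Z: go to r, push BZ → (r, 0, BZ)
  read 0, top B: go to r, push ε → (r, ε, Z)
  ε-move, top Z: go to r, push ε → (r, ε, ε)
All input consumed and the stack is empty.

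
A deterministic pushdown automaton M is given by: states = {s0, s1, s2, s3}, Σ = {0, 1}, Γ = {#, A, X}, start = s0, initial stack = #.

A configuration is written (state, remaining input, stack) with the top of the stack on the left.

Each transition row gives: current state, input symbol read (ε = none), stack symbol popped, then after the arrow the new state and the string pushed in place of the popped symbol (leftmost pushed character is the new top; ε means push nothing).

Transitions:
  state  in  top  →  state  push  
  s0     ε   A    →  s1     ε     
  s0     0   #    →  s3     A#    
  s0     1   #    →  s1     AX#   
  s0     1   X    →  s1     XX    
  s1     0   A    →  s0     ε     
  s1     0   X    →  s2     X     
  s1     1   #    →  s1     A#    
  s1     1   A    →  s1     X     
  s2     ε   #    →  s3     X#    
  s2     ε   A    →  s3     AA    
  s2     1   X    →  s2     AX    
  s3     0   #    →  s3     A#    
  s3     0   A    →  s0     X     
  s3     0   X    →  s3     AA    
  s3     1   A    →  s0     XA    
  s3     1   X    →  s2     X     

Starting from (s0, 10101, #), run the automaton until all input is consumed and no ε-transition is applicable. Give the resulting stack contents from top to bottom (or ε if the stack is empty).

AAXX#

(s0, 10101, #) ⊢ (s1, 0101, AX#) ⊢ (s0, 101, X#) ⊢ (s1, 01, XX#) ⊢ (s2, 1, XX#) ⊢ (s2, ε, AXX#) ⊢ (s3, ε, AAXX#)
All input consumed in state s3 with stack AAXX#.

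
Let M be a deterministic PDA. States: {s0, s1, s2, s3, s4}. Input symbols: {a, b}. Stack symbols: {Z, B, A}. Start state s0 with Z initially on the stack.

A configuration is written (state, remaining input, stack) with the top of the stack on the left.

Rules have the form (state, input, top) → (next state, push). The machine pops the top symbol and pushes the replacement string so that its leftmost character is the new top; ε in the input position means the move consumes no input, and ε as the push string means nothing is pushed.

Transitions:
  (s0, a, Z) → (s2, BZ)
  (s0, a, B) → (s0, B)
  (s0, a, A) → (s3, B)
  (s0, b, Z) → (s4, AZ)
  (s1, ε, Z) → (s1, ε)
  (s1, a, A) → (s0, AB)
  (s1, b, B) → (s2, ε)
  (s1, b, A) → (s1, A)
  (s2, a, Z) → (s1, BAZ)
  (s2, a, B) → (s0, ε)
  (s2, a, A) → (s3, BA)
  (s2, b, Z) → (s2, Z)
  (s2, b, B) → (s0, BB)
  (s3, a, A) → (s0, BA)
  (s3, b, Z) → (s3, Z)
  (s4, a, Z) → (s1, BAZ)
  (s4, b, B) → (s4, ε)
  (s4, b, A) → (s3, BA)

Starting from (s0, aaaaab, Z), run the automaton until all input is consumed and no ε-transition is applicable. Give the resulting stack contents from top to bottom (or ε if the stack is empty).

BBZ

(s0, aaaaab, Z) ⊢ (s2, aaaab, BZ) ⊢ (s0, aaab, Z) ⊢ (s2, aab, BZ) ⊢ (s0, ab, Z) ⊢ (s2, b, BZ) ⊢ (s0, ε, BBZ)
All input consumed in state s0 with stack BBZ.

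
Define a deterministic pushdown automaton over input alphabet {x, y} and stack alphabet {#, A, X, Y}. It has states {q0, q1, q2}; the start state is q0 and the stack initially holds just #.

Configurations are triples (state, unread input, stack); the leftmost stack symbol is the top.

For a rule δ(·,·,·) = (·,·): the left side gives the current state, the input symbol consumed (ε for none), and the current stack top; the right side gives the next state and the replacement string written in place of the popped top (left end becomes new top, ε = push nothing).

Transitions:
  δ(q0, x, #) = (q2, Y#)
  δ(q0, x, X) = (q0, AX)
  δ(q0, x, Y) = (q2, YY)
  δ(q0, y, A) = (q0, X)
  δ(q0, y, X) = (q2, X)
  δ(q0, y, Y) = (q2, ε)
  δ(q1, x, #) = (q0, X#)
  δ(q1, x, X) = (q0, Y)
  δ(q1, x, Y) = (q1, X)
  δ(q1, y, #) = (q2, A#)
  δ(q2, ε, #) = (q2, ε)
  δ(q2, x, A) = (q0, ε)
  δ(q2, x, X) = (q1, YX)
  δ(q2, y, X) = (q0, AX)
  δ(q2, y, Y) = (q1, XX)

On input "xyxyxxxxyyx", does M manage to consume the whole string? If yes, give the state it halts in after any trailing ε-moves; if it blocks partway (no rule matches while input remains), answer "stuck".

(q0, xyxyxxxxyyx, #)
  read x, top #: go to q2, push Y# → (q2, yxyxxxxyyx, Y#)
  read y, top Y: go to q1, push XX → (q1, xyxxxxyyx, XX#)
  read x, top X: go to q0, push Y → (q0, yxxxxyyx, YX#)
  read y, top Y: go to q2, push ε → (q2, xxxxyyx, X#)
  read x, top X: go to q1, push YX → (q1, xxxyyx, YX#)
  read x, top Y: go to q1, push X → (q1, xxyyx, XX#)
  read x, top X: go to q0, push Y → (q0, xyyx, YX#)
  read x, top Y: go to q2, push YY → (q2, yyx, YYX#)
  read y, top Y: go to q1, push XX → (q1, yx, XXYX#)
No transition for (q1, y, top X); M blocks with input yx remaining.

stuck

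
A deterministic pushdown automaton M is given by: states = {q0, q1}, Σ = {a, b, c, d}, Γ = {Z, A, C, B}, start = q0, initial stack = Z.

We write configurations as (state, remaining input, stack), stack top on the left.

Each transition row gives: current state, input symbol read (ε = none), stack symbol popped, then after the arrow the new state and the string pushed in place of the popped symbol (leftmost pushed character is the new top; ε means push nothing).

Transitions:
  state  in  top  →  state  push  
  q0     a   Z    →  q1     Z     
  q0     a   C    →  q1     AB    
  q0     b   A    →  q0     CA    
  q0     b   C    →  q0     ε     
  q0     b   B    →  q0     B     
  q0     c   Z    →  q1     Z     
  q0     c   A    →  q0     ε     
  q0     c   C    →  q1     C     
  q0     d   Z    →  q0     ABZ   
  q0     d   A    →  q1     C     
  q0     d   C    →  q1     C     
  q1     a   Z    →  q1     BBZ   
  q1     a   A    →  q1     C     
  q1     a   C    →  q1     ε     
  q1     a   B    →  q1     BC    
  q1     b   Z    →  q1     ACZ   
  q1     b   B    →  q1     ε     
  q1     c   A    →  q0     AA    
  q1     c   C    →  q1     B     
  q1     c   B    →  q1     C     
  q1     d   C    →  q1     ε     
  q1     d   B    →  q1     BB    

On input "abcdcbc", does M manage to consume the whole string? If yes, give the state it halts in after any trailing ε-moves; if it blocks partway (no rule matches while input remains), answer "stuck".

(q0, abcdcbc, Z) ⊢ (q1, bcdcbc, Z) ⊢ (q1, cdcbc, ACZ) ⊢ (q0, dcbc, AACZ) ⊢ (q1, cbc, CACZ) ⊢ (q1, bc, BACZ) ⊢ (q1, c, ACZ) ⊢ (q0, ε, AACZ)
All input consumed; M is in state q0.

q0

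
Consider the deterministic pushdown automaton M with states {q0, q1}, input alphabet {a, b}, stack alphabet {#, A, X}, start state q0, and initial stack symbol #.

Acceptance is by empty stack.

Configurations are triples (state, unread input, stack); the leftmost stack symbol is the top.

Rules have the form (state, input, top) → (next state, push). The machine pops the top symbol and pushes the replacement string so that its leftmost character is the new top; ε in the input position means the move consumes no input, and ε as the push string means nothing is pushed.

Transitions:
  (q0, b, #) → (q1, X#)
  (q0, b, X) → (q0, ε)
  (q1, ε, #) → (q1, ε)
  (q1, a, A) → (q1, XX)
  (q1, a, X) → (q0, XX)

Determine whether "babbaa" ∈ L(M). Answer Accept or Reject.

(q0, babbaa, #)
  read b, top #: go to q1, push X# → (q1, abbaa, X#)
  read a, top X: go to q0, push XX → (q0, bbaa, XX#)
  read b, top X: go to q0, push ε → (q0, baa, X#)
  read b, top X: go to q0, push ε → (q0, aa, #)
No transition applies at (q0, aa, #); input not fully consumed.

Reject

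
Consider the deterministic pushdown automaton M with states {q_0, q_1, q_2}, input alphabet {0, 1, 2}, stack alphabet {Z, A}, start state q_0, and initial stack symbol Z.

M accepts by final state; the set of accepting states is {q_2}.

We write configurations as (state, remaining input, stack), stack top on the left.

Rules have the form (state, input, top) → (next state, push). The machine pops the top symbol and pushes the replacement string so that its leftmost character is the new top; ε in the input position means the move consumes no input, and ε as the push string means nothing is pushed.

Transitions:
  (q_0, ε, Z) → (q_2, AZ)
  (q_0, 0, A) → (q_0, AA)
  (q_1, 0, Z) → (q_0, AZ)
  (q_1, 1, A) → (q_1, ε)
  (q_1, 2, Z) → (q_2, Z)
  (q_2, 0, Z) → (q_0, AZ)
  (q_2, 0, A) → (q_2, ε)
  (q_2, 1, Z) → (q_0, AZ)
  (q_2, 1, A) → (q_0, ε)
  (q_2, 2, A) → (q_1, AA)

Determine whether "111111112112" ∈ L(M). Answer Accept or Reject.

Accept

(q_0, 111111112112, Z)
  ε-move, top Z: go to q_2, push AZ → (q_2, 111111112112, AZ)
  read 1, top A: go to q_0, push ε → (q_0, 11111112112, Z)
  ε-move, top Z: go to q_2, push AZ → (q_2, 11111112112, AZ)
  read 1, top A: go to q_0, push ε → (q_0, 1111112112, Z)
  ε-move, top Z: go to q_2, push AZ → (q_2, 1111112112, AZ)
  read 1, top A: go to q_0, push ε → (q_0, 111112112, Z)
  ε-move, top Z: go to q_2, push AZ → (q_2, 111112112, AZ)
  read 1, top A: go to q_0, push ε → (q_0, 11112112, Z)
  ε-move, top Z: go to q_2, push AZ → (q_2, 11112112, AZ)
  read 1, top A: go to q_0, push ε → (q_0, 1112112, Z)
  ε-move, top Z: go to q_2, push AZ → (q_2, 1112112, AZ)
  read 1, top A: go to q_0, push ε → (q_0, 112112, Z)
  ε-move, top Z: go to q_2, push AZ → (q_2, 112112, AZ)
  read 1, top A: go to q_0, push ε → (q_0, 12112, Z)
  ε-move, top Z: go to q_2, push AZ → (q_2, 12112, AZ)
  read 1, top A: go to q_0, push ε → (q_0, 2112, Z)
  ε-move, top Z: go to q_2, push AZ → (q_2, 2112, AZ)
  read 2, top A: go to q_1, push AA → (q_1, 112, AAZ)
  read 1, top A: go to q_1, push ε → (q_1, 12, AZ)
  read 1, top A: go to q_1, push ε → (q_1, 2, Z)
  read 2, top Z: go to q_2, push Z → (q_2, ε, Z)
All input consumed; state q_2 ∈ F.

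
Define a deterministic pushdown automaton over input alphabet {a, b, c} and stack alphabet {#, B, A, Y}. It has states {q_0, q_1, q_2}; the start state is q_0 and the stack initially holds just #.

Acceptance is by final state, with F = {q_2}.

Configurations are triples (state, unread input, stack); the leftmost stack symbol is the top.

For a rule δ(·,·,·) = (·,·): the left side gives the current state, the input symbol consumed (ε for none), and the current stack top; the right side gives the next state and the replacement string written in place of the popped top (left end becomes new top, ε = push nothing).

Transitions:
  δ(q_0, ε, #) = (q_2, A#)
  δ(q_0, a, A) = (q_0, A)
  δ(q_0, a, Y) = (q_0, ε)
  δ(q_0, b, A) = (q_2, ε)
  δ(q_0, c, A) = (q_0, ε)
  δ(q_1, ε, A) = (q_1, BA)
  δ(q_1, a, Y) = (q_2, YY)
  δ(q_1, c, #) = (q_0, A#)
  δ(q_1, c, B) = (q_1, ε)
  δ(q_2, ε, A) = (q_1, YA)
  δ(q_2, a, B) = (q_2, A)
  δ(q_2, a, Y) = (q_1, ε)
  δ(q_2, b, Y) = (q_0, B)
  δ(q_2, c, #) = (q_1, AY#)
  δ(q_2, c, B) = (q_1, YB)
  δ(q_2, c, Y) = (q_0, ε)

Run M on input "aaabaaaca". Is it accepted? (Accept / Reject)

Reject

(q_0, aaabaaaca, #) ⊢ (q_2, aaabaaaca, A#) ⊢ (q_1, aaabaaaca, YA#) ⊢ (q_2, aabaaaca, YYA#) ⊢ (q_1, abaaaca, YA#) ⊢ (q_2, baaaca, YYA#) ⊢ (q_0, aaaca, BYA#)
No transition applies at (q_0, aaaca, BYA#); input not fully consumed.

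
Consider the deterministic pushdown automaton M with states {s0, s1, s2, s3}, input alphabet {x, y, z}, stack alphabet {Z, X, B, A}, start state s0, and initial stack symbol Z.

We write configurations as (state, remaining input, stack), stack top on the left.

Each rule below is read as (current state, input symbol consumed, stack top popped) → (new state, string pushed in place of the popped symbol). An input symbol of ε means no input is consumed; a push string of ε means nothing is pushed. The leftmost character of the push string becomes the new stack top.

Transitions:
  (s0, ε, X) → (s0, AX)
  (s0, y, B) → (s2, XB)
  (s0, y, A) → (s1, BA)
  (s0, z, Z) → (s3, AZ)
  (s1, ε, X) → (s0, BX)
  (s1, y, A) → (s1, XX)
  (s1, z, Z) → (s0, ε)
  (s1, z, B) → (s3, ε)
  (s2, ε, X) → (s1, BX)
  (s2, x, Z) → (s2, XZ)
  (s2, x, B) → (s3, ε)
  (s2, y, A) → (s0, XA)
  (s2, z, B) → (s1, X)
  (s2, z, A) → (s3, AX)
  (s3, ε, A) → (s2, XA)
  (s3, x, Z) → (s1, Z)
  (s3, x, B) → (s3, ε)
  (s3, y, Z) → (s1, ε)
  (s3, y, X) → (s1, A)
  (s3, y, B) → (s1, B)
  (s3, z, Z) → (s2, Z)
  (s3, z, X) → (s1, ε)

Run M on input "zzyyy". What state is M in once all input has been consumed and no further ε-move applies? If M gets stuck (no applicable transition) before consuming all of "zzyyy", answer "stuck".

(s0, zzyyy, Z)
  read z, top Z: go to s3, push AZ → (s3, zyyy, AZ)
  ε-move, top A: go to s2, push XA → (s2, zyyy, XAZ)
  ε-move, top X: go to s1, push BX → (s1, zyyy, BXAZ)
  read z, top B: go to s3, push ε → (s3, yyy, XAZ)
  read y, top X: go to s1, push A → (s1, yy, AAZ)
  read y, top A: go to s1, push XX → (s1, y, XXAZ)
  ε-move, top X: go to s0, push BX → (s0, y, BXXAZ)
  read y, top B: go to s2, push XB → (s2, ε, XBXXAZ)
  ε-move, top X: go to s1, push BX → (s1, ε, BXBXXAZ)
All input consumed; M is in state s1.

s1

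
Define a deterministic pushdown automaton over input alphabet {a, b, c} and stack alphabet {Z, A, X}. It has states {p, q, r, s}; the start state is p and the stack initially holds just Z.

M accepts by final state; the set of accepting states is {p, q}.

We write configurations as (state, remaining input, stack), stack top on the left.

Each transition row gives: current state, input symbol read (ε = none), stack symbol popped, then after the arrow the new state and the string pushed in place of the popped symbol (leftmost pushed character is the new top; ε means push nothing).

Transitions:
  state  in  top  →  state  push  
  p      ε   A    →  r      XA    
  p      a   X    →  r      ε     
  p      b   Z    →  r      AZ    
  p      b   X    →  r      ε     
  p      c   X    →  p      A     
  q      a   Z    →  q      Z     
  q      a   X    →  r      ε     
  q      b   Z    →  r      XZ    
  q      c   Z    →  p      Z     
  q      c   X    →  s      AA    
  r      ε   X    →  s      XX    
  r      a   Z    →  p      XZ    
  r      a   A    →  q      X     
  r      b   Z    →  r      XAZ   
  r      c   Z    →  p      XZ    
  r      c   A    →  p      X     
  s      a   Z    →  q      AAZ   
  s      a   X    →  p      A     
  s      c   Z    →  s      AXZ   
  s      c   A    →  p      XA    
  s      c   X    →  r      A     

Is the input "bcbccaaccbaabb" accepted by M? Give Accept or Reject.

(p, bcbccaaccbaabb, Z) ⊢ (r, cbccaaccbaabb, AZ) ⊢ (p, bccaaccbaabb, XZ) ⊢ (r, ccaaccbaabb, Z) ⊢ (p, caaccbaabb, XZ) ⊢ (p, aaccbaabb, AZ) ⊢ (r, aaccbaabb, XAZ) ⊢ (s, aaccbaabb, XXAZ) ⊢ (p, accbaabb, AXAZ) ⊢ (r, accbaabb, XAXAZ) ⊢ (s, accbaabb, XXAXAZ) ⊢ (p, ccbaabb, AXAXAZ) ⊢ (r, ccbaabb, XAXAXAZ) ⊢ (s, ccbaabb, XXAXAXAZ) ⊢ (r, cbaabb, AXAXAXAZ) ⊢ (p, baabb, XXAXAXAZ) ⊢ (r, aabb, XAXAXAZ) ⊢ (s, aabb, XXAXAXAZ) ⊢ (p, abb, AXAXAXAZ) ⊢ (r, abb, XAXAXAXAZ) ⊢ (s, abb, XXAXAXAXAZ) ⊢ (p, bb, AXAXAXAXAZ) ⊢ (r, bb, XAXAXAXAXAZ) ⊢ (s, bb, XXAXAXAXAXAZ)
No transition applies at (s, bb, XXAXAXAXAXAZ); input not fully consumed.

Reject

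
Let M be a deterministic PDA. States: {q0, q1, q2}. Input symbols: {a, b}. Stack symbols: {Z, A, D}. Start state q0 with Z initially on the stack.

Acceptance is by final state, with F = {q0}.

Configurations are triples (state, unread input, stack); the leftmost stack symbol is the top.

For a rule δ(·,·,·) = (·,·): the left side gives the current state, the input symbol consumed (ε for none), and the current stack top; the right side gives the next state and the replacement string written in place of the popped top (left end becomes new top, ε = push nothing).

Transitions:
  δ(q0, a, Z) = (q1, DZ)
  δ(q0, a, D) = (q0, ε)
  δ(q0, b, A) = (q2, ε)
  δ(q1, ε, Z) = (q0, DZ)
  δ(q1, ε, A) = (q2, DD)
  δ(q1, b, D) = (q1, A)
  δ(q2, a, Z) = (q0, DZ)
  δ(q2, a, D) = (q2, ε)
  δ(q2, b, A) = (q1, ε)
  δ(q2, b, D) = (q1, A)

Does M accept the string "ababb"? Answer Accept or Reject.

Reject

(q0, ababb, Z)
  read a, top Z: go to q1, push DZ → (q1, babb, DZ)
  read b, top D: go to q1, push A → (q1, abb, AZ)
  ε-move, top A: go to q2, push DD → (q2, abb, DDZ)
  read a, top D: go to q2, push ε → (q2, bb, DZ)
  read b, top D: go to q1, push A → (q1, b, AZ)
  ε-move, top A: go to q2, push DD → (q2, b, DDZ)
  read b, top D: go to q1, push A → (q1, ε, ADZ)
  ε-move, top A: go to q2, push DD → (q2, ε, DDDZ)
All input consumed; state q2 ∉ F and no further ε-move applies.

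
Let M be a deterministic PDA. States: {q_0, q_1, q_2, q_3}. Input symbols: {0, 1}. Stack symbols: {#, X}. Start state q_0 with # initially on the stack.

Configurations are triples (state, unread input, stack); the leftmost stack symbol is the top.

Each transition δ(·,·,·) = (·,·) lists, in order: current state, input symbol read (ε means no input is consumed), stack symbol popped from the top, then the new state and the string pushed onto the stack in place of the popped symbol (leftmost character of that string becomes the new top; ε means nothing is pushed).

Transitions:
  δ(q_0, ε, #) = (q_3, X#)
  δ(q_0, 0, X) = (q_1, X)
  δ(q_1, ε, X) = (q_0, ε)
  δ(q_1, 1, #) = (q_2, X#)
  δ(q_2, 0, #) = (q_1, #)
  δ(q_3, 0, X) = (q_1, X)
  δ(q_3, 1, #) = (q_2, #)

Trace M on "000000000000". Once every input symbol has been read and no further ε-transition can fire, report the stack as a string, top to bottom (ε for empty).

(q_0, 000000000000, #)
  ε-move, top #: go to q_3, push X# → (q_3, 000000000000, X#)
  read 0, top X: go to q_1, push X → (q_1, 00000000000, X#)
  ε-move, top X: go to q_0, push ε → (q_0, 00000000000, #)
  ε-move, top #: go to q_3, push X# → (q_3, 00000000000, X#)
  read 0, top X: go to q_1, push X → (q_1, 0000000000, X#)
  ε-move, top X: go to q_0, push ε → (q_0, 0000000000, #)
  ε-move, top #: go to q_3, push X# → (q_3, 0000000000, X#)
  read 0, top X: go to q_1, push X → (q_1, 000000000, X#)
  ε-move, top X: go to q_0, push ε → (q_0, 000000000, #)
  ε-move, top #: go to q_3, push X# → (q_3, 000000000, X#)
  read 0, top X: go to q_1, push X → (q_1, 00000000, X#)
  ε-move, top X: go to q_0, push ε → (q_0, 00000000, #)
  ε-move, top #: go to q_3, push X# → (q_3, 00000000, X#)
  read 0, top X: go to q_1, push X → (q_1, 0000000, X#)
  ε-move, top X: go to q_0, push ε → (q_0, 0000000, #)
  ε-move, top #: go to q_3, push X# → (q_3, 0000000, X#)
  read 0, top X: go to q_1, push X → (q_1, 000000, X#)
  ε-move, top X: go to q_0, push ε → (q_0, 000000, #)
  ε-move, top #: go to q_3, push X# → (q_3, 000000, X#)
  read 0, top X: go to q_1, push X → (q_1, 00000, X#)
  ε-move, top X: go to q_0, push ε → (q_0, 00000, #)
  ε-move, top #: go to q_3, push X# → (q_3, 00000, X#)
  read 0, top X: go to q_1, push X → (q_1, 0000, X#)
  ε-move, top X: go to q_0, push ε → (q_0, 0000, #)
  ε-move, top #: go to q_3, push X# → (q_3, 0000, X#)
  read 0, top X: go to q_1, push X → (q_1, 000, X#)
  ε-move, top X: go to q_0, push ε → (q_0, 000, #)
  ε-move, top #: go to q_3, push X# → (q_3, 000, X#)
  read 0, top X: go to q_1, push X → (q_1, 00, X#)
  ε-move, top X: go to q_0, push ε → (q_0, 00, #)
  ε-move, top #: go to q_3, push X# → (q_3, 00, X#)
  read 0, top X: go to q_1, push X → (q_1, 0, X#)
  ε-move, top X: go to q_0, push ε → (q_0, 0, #)
  ε-move, top #: go to q_3, push X# → (q_3, 0, X#)
  read 0, top X: go to q_1, push X → (q_1, ε, X#)
  ε-move, top X: go to q_0, push ε → (q_0, ε, #)
  ε-move, top #: go to q_3, push X# → (q_3, ε, X#)
All input consumed in state q_3 with stack X#.

X#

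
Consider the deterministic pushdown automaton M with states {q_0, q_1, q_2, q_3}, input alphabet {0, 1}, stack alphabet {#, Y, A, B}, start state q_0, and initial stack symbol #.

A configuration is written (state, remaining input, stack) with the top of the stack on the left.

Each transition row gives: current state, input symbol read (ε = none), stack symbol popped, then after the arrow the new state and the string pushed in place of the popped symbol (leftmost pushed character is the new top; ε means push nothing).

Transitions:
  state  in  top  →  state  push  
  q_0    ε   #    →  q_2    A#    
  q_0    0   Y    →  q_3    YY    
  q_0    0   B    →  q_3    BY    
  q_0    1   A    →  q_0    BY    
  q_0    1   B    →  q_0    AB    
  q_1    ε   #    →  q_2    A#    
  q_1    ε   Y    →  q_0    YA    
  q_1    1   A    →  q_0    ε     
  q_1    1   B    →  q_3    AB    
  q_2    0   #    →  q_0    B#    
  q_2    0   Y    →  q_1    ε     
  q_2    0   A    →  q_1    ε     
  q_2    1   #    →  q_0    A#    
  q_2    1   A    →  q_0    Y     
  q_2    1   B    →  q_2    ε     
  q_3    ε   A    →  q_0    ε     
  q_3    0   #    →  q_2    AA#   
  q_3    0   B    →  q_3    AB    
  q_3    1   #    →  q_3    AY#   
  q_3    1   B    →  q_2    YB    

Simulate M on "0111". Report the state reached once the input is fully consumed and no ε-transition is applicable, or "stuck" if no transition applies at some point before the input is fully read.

(q_0, 0111, #) ⊢ (q_2, 0111, A#) ⊢ (q_1, 111, #) ⊢ (q_2, 111, A#) ⊢ (q_0, 11, Y#)
No transition for (q_0, 1, top Y); M blocks with input 11 remaining.

stuck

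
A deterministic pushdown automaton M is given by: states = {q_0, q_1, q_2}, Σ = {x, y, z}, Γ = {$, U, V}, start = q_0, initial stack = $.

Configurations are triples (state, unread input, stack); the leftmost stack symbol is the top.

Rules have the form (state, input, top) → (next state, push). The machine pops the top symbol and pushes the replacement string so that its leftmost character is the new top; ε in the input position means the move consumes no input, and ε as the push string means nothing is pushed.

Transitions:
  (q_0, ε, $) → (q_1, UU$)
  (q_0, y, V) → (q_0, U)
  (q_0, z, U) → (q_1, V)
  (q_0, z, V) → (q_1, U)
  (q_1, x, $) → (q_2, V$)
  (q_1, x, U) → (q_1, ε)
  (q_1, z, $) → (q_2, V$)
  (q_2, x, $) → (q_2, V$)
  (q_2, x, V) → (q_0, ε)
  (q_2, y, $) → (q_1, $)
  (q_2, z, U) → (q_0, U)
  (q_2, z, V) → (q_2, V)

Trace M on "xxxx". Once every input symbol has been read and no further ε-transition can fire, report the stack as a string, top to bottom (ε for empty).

(q_0, xxxx, $) ⊢ (q_1, xxxx, UU$) ⊢ (q_1, xxx, U$) ⊢ (q_1, xx, $) ⊢ (q_2, x, V$) ⊢ (q_0, ε, $) ⊢ (q_1, ε, UU$)
All input consumed in state q_1 with stack UU$.

UU$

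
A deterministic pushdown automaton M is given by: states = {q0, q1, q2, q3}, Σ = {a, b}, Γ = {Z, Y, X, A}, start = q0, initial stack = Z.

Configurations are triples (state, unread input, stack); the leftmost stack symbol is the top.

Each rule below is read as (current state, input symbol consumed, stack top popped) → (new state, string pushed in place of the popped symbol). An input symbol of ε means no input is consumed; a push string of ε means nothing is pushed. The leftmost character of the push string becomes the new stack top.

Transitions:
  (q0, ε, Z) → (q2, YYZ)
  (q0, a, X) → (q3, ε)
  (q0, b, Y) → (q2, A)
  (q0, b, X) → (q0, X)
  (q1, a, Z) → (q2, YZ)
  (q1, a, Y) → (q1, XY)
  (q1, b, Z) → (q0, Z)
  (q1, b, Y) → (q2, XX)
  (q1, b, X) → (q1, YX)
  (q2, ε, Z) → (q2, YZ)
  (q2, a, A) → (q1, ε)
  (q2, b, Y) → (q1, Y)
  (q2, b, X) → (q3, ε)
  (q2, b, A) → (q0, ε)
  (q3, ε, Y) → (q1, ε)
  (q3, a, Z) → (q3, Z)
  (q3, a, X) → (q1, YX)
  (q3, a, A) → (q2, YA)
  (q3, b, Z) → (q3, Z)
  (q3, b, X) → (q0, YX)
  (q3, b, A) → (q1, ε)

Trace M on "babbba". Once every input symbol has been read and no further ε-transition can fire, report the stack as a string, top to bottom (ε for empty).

(q0, babbba, Z) ⊢ (q2, babbba, YYZ) ⊢ (q1, abbba, YYZ) ⊢ (q1, bbba, XYYZ) ⊢ (q1, bba, YXYYZ) ⊢ (q2, ba, XXXYYZ) ⊢ (q3, a, XXYYZ) ⊢ (q1, ε, YXXYYZ)
All input consumed in state q1 with stack YXXYYZ.

YXXYYZ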